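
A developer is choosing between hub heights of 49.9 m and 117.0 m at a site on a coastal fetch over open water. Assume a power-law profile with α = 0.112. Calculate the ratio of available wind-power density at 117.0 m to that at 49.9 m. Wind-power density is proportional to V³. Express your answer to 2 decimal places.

1.33

Speed ratio: V_B/V_A = (z_B/z_A)^α = (117.0/49.9)^0.112 = (2.3447)^0.112 = 1.10014
Power-density ratio: P_B/P_A = (V_B/V_A)³ = (1.10014)³ = 1.33152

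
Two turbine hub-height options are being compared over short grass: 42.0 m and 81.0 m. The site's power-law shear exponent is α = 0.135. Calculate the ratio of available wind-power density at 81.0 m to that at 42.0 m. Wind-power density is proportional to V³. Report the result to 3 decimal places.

1.305

Speed ratio: V_B/V_A = (z_B/z_A)^α = (81.0/42.0)^0.135 = (1.9286)^0.135 = 1.09271
Power-density ratio: P_B/P_A = (V_B/V_A)³ = (1.09271)³ = 1.30473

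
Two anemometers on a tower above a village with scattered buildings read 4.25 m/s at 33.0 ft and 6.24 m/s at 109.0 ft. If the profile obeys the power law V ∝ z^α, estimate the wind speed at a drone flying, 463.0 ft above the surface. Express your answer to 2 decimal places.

First find α: α = ln(V₂/V₁)/ln(z₂/z₁) = ln(6.24/4.25)/ln(109.0/33.0) = 0.38406/1.19484 = 0.3214
Extrapolate from 109.0 ft to 463.0 ft: V₃ = 6.24 × (463.0/109.0)^0.3214 = 6.24 × 1.5919 = 9.9333 m/s

9.93 m/s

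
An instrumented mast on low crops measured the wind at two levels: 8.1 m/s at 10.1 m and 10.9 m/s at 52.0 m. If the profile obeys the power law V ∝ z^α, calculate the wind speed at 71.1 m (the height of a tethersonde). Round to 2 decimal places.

First find α: α = ln(V₂/V₁)/ln(z₂/z₁) = ln(10.9/8.1)/ln(52.0/10.1) = 0.29690/1.63871 = 0.1812
Extrapolate from 52.0 m to 71.1 m: V₃ = 10.9 × (71.1/52.0)^0.1812 = 10.9 × 1.0583 = 11.5357 m/s

11.54 m/s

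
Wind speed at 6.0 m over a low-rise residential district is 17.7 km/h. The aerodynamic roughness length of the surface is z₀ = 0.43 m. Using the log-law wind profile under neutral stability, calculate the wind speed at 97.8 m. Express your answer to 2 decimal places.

36.44 km/h

Log law: V(z) ∝ ln(z/z₀), so V₂/V₁ = ln(z₂/z₀) / ln(z₁/z₀).
ln(97.8/0.43) = 5.4269, ln(6.0/0.43) = 2.6357
V₂ = 17.7 × 5.4269/2.6357 = 17.7 × 2.0590 = 36.4438 km/h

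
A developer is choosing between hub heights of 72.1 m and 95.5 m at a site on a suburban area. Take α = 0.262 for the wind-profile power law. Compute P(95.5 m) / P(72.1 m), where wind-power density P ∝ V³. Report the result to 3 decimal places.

1.247

Speed ratio: V_B/V_A = (z_B/z_A)^α = (95.5/72.1)^0.262 = (1.3245)^0.262 = 1.07642
Power-density ratio: P_B/P_A = (V_B/V_A)³ = (1.07642)³ = 1.24723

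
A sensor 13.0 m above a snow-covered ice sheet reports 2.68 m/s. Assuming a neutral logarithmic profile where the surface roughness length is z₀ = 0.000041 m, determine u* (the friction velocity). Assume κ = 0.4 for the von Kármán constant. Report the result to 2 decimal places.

Log law: V(z) = (u*/κ) · ln(z/z₀) ⇒ u* = κ · V / ln(z/z₀)
u* = 0.4 × 2.68 / ln(13.0/0.000041) = 0.4 × 2.68 / 12.6669
   = 1.0720 / 12.6669 = 0.0846 m/s

u* ≈ 0.08 m/s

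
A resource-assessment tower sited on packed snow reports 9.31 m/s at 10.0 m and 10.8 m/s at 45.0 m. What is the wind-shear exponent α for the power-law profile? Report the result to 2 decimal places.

Power law: V₂/V₁ = (z₂/z₁)^α ⇒ α = ln(V₂/V₁) / ln(z₂/z₁)
α = ln(10.8/9.31) / ln(45.0/10.0) = ln(1.1600) / ln(4.5000)
  = 0.14846 / 1.50408 = 0.09870

α ≈ 0.10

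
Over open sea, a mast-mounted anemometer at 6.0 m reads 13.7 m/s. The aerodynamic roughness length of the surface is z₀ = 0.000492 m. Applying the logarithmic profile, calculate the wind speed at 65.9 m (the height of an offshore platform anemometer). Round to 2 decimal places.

17.19 m/s

Log law: V(z) ∝ ln(z/z₀), so V₂/V₁ = ln(z₂/z₀) / ln(z₁/z₀).
ln(65.9/0.000492) = 11.8052, ln(6.0/0.000492) = 9.4088
V₂ = 13.7 × 11.8052/9.4088 = 13.7 × 1.2547 = 17.1893 m/s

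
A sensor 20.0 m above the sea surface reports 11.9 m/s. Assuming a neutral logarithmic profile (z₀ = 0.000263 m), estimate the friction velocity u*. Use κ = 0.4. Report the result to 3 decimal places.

Log law: V(z) = (u*/κ) · ln(z/z₀) ⇒ u* = κ · V / ln(z/z₀)
u* = 0.4 × 11.9 / ln(20.0/0.000263) = 0.4 × 11.9 / 11.2391
   = 4.7600 / 11.2391 = 0.4235 m/s

u* ≈ 0.424 m/s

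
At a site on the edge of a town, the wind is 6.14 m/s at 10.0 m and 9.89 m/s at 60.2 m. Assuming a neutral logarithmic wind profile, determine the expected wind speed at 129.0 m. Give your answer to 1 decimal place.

Log law: V ∝ ln(z/z₀). From the pair, with r = V₁/V₂ = 0.62083,
ln z₀ = (ln z₁ − r·ln z₂)/(1 − r) = (2.3026 − 0.62083×4.0977)/0.37917 = -0.6366 → z₀ = 0.5291 m
V₃ = V₁ · ln(z₃/z₀)/ln(z₁/z₀) = 6.14 × 5.4964/2.9392 = 11.4821 m/s

11.5 m/s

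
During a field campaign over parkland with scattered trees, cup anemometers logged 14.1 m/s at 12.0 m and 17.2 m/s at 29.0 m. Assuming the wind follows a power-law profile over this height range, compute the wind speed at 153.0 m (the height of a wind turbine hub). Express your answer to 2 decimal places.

25.02 m/s

First find α: α = ln(V₂/V₁)/ln(z₂/z₁) = ln(17.2/14.1)/ln(29.0/12.0) = 0.19873/0.88239 = 0.2252
Extrapolate from 29.0 m to 153.0 m: V₃ = 17.2 × (153.0/29.0)^0.2252 = 17.2 × 1.4544 = 25.0153 m/s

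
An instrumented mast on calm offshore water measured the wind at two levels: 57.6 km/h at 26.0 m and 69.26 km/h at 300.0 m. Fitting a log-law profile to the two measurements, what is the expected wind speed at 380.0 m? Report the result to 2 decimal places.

Log law: V ∝ ln(z/z₀). From the pair, with r = V₁/V₂ = 0.83165,
ln z₀ = (ln z₁ − r·ln z₂)/(1 − r) = (3.2581 − 0.83165×5.7038)/0.16835 = -8.8235 → z₀ = 0.0001472 m
V₃ = V₁ · ln(z₃/z₀)/ln(z₁/z₀) = 57.6 × 14.7637/12.0816 = 70.3870 km/h

70.39 km/h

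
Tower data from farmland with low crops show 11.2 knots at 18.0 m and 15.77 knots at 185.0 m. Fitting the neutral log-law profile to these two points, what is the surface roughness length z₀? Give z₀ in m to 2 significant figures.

Log law: V(z) ∝ ln(z/z₀). With r = V₁/V₂ = 11.2/15.77 = 0.71021,
r · ln(z₂/z₀) = ln(z₁/z₀) ⇒ ln z₀ = (ln z₁ − r·ln z₂)/(1 − r)
ln z₀ = (2.89037 − 0.71021×5.22036) / 0.28979 = -2.8199
z₀ = exp(-2.8199) = 0.05961 m

z₀ ≈ 0.060 m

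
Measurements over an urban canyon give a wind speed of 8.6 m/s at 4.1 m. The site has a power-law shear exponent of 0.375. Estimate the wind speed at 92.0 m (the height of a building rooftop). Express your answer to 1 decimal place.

Power-law profile: V₂ = V₁ · (z₂/z₁)^α
V₂ = 8.6 × (92.0/4.1)^0.375 = 8.6 × (22.4390)^0.375
    = 8.6 × 3.2109 = 27.6137 m/s

27.6 m/s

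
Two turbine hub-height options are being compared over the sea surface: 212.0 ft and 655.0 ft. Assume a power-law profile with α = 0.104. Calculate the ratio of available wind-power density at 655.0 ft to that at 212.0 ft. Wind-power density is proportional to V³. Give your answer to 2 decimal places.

Speed ratio: V_B/V_A = (z_B/z_A)^α = (655.0/212.0)^0.104 = (3.0896)^0.104 = 1.12448
Power-density ratio: P_B/P_A = (V_B/V_A)³ = (1.12448)³ = 1.42184

1.42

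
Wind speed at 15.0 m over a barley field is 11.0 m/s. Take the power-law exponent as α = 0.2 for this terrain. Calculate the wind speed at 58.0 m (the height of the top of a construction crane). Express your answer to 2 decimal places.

Power-law profile: V₂ = V₁ · (z₂/z₁)^α
V₂ = 11.0 × (58.0/15.0)^0.2 = 11.0 × (3.8667)^0.2
    = 11.0 × 1.3106 = 14.4165 m/s

14.42 m/s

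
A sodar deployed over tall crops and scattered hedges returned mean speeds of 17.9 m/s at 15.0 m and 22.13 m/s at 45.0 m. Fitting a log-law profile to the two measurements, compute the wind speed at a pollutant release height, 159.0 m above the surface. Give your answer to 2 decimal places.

Log law: V ∝ ln(z/z₀). From the pair, with r = V₁/V₂ = 0.80886,
ln z₀ = (ln z₁ − r·ln z₂)/(1 − r) = (2.7081 − 0.80886×3.8067)/0.19114 = -1.9409 → z₀ = 0.1436 m
V₃ = V₁ · ln(z₃/z₀)/ln(z₁/z₀) = 17.9 × 7.0098/4.6490 = 26.9900 m/s

26.99 m/s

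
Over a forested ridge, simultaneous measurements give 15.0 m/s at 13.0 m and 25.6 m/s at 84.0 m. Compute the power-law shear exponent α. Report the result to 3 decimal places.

α ≈ 0.286

Power law: V₂/V₁ = (z₂/z₁)^α ⇒ α = ln(V₂/V₁) / ln(z₂/z₁)
α = ln(25.6/15.0) / ln(84.0/13.0) = ln(1.7067) / ln(6.4615)
  = 0.53454 / 1.86587 = 0.28648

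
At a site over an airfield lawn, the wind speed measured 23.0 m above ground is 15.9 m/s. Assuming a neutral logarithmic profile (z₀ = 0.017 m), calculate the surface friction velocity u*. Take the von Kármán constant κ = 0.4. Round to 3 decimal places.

u* ≈ 0.882 m/s

Log law: V(z) = (u*/κ) · ln(z/z₀) ⇒ u* = κ · V / ln(z/z₀)
u* = 0.4 × 15.9 / ln(23.0/0.017) = 0.4 × 15.9 / 7.2100
   = 6.3600 / 7.2100 = 0.8821 m/s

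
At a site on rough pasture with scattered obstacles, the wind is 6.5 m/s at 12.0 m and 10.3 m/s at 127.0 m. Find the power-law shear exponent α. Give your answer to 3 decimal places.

α ≈ 0.195

Power law: V₂/V₁ = (z₂/z₁)^α ⇒ α = ln(V₂/V₁) / ln(z₂/z₁)
α = ln(10.3/6.5) / ln(127.0/12.0) = ln(1.5846) / ln(10.5833)
  = 0.46034 / 2.35928 = 0.19512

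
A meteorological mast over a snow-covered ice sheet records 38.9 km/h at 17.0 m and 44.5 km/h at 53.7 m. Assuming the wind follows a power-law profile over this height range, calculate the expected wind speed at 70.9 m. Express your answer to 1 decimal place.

46.0 km/h

First find α: α = ln(V₂/V₁)/ln(z₂/z₁) = ln(44.5/38.9)/ln(53.7/17.0) = 0.13449/1.15020 = 0.1169
Extrapolate from 53.7 m to 70.9 m: V₃ = 44.5 × (70.9/53.7)^0.1169 = 44.5 × 1.0330 = 45.9696 km/h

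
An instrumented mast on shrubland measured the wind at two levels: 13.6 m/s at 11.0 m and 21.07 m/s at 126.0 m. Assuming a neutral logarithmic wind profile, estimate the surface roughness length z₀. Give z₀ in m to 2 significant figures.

Log law: V(z) ∝ ln(z/z₀). With r = V₁/V₂ = 13.6/21.07 = 0.64547,
r · ln(z₂/z₀) = ln(z₁/z₀) ⇒ ln z₀ = (ln z₁ − r·ln z₂)/(1 − r)
ln z₀ = (2.39790 − 0.64547×4.83628) / 0.35453 = -2.0415
z₀ = exp(-2.0415) = 0.1298 m

z₀ ≈ 0.13 m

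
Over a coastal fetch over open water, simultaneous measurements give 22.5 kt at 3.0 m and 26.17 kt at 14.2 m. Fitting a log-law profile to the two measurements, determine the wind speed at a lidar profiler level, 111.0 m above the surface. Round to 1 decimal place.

Log law: V ∝ ln(z/z₀). From the pair, with r = V₁/V₂ = 0.85976,
ln z₀ = (ln z₁ − r·ln z₂)/(1 − r) = (1.0986 − 0.85976×2.6532)/0.14024 = -8.4325 → z₀ = 0.0002177 m
V₃ = V₁ · ln(z₃/z₀)/ln(z₁/z₀) = 22.5 × 13.1420/9.5311 = 31.0243 kt

31.0 kt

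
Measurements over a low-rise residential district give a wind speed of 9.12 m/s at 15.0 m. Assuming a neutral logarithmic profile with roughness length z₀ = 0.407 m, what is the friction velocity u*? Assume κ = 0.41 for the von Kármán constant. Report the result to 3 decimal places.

u* ≈ 1.037 m/s

Log law: V(z) = (u*/κ) · ln(z/z₀) ⇒ u* = κ · V / ln(z/z₀)
u* = 0.41 × 9.12 / ln(15.0/0.407) = 0.41 × 9.12 / 3.6070
   = 3.7392 / 3.6070 = 1.0367 m/s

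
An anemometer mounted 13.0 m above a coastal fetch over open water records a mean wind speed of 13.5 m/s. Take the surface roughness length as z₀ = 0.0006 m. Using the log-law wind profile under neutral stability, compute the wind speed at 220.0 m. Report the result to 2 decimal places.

Log law: V(z) ∝ ln(z/z₀), so V₂/V₁ = ln(z₂/z₀) / ln(z₁/z₀).
ln(220.0/0.0006) = 12.8122, ln(13.0/0.0006) = 9.9835
V₂ = 13.5 × 12.8122/9.9835 = 13.5 × 1.2833 = 17.3250 m/s

17.33 m/s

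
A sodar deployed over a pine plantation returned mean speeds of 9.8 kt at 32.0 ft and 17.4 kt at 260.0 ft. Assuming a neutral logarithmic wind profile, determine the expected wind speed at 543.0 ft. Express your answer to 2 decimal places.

20.07 kt

Log law: V ∝ ln(z/z₀). From the pair, with r = V₁/V₂ = 0.56322,
ln z₀ = (ln z₁ − r·ln z₂)/(1 − r) = (3.4657 − 0.56322×5.5607)/0.43678 = 0.7644 → z₀ = 2.148 ft
V₃ = V₁ · ln(z₃/z₀)/ln(z₁/z₀) = 9.8 × 5.5328/2.7014 = 20.0716 kt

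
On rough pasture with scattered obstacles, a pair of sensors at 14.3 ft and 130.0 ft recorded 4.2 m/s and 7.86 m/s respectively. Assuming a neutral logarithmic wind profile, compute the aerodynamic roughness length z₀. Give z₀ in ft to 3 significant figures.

z₀ ≈ 1.14 ft

Log law: V(z) ∝ ln(z/z₀). With r = V₁/V₂ = 4.2/7.86 = 0.53435,
r · ln(z₂/z₀) = ln(z₁/z₀) ⇒ ln z₀ = (ln z₁ − r·ln z₂)/(1 − r)
ln z₀ = (2.66026 − 0.53435×4.86753) / 0.46565 = 0.1273
z₀ = exp(0.1273) = 1.136 ft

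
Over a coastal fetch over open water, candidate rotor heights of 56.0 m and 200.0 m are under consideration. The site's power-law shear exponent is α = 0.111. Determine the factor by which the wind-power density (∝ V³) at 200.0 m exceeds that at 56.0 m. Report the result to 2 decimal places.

1.53

Speed ratio: V_B/V_A = (z_B/z_A)^α = (200.0/56.0)^0.111 = (3.5714)^0.111 = 1.15177
Power-density ratio: P_B/P_A = (V_B/V_A)³ = (1.15177)³ = 1.52791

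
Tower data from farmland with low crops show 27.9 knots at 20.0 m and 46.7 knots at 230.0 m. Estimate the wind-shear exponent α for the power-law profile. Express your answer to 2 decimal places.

Power law: V₂/V₁ = (z₂/z₁)^α ⇒ α = ln(V₂/V₁) / ln(z₂/z₁)
α = ln(46.7/27.9) / ln(230.0/20.0) = ln(1.6738) / ln(11.5000)
  = 0.51512 / 2.44235 = 0.21091

α ≈ 0.21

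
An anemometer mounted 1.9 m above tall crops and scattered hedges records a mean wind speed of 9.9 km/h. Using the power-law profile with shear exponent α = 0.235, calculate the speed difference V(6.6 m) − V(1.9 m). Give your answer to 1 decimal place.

Power law: V₂ = V₁ · (z₂/z₁)^α = 9.9 × (3.4737)^0.235 = 13.2654 km/h
ΔV = 13.2654 − 9.9 = 3.3654 km/h

3.4 km/h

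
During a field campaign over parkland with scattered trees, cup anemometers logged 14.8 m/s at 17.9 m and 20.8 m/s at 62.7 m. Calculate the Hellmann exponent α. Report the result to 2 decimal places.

α ≈ 0.27

Power law: V₂/V₁ = (z₂/z₁)^α ⇒ α = ln(V₂/V₁) / ln(z₂/z₁)
α = ln(20.8/14.8) / ln(62.7/17.9) = ln(1.4054) / ln(3.5028)
  = 0.34033 / 1.25356 = 0.27149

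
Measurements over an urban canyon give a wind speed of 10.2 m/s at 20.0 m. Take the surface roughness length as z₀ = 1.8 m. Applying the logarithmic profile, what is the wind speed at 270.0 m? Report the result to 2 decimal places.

Log law: V(z) ∝ ln(z/z₀), so V₂/V₁ = ln(z₂/z₀) / ln(z₁/z₀).
ln(270.0/1.8) = 5.0106, ln(20.0/1.8) = 2.4079
V₂ = 10.2 × 5.0106/2.4079 = 10.2 × 2.0809 = 21.2249 m/s

21.22 m/s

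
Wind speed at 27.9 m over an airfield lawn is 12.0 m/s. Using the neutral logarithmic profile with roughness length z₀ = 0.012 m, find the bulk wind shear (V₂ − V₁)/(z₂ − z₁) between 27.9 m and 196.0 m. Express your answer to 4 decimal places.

0.0180 m/s/m

Log law: V₂ = V₁ · ln(z₂/z₀)/ln(z₁/z₀) = 12.0 × 9.7010/7.7515 = 15.0180 m/s
ΔV/Δz = (15.0180 − 12.0)/(196.0 − 27.9) = 3.0180/168.1000 = 0.01795 m/s/m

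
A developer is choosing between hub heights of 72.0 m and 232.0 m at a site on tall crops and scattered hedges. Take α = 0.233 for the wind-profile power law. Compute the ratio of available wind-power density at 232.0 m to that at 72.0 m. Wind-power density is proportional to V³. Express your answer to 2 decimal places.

Speed ratio: V_B/V_A = (z_B/z_A)^α = (232.0/72.0)^0.233 = (3.2222)^0.233 = 1.31341
Power-density ratio: P_B/P_A = (V_B/V_A)³ = (1.31341)³ = 2.26569

2.27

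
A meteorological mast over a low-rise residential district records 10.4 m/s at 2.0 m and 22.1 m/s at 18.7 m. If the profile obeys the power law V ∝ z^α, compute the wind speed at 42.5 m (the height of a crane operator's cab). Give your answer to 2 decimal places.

First find α: α = ln(V₂/V₁)/ln(z₂/z₁) = ln(22.1/10.4)/ln(18.7/2.0) = 0.75377/2.23538 = 0.3372
Extrapolate from 18.7 m to 42.5 m: V₃ = 22.1 × (42.5/18.7)^0.3372 = 22.1 × 1.3189 = 29.1488 m/s

29.15 m/s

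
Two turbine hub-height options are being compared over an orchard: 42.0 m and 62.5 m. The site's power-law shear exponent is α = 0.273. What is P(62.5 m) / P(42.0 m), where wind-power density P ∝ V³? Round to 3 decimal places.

1.385

Speed ratio: V_B/V_A = (z_B/z_A)^α = (62.5/42.0)^0.273 = (1.4881)^0.273 = 1.11462
Power-density ratio: P_B/P_A = (V_B/V_A)³ = (1.11462)³ = 1.38479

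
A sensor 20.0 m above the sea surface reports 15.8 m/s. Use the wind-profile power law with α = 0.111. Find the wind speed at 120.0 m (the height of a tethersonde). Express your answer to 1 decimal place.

Power-law profile: V₂ = V₁ · (z₂/z₁)^α
V₂ = 15.8 × (120.0/20.0)^0.111 = 15.8 × (6.0000)^0.111
    = 15.8 × 1.2200 = 19.2767 m/s

19.3 m/s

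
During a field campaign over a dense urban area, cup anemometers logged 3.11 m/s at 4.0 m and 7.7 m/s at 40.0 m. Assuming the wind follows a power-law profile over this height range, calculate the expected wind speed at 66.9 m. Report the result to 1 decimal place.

9.4 m/s

First find α: α = ln(V₂/V₁)/ln(z₂/z₁) = ln(7.7/3.11)/ln(40.0/4.0) = 0.90660/2.30259 = 0.3937
Extrapolate from 40.0 m to 66.9 m: V₃ = 7.7 × (66.9/40.0)^0.3937 = 7.7 × 1.2245 = 9.4284 m/s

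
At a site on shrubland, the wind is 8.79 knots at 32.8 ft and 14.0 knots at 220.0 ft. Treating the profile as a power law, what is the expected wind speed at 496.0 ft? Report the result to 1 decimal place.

First find α: α = ln(V₂/V₁)/ln(z₂/z₁) = ln(14.0/8.79)/ln(220.0/32.8) = 0.46544/1.90320 = 0.2446
Extrapolate from 220.0 ft to 496.0 ft: V₃ = 14.0 × (496.0/220.0)^0.2446 = 14.0 × 1.2200 = 17.0794 knots

17.1 knots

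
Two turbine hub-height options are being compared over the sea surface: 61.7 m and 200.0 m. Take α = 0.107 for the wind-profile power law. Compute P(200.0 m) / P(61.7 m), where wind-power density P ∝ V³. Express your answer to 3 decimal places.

1.459

Speed ratio: V_B/V_A = (z_B/z_A)^α = (200.0/61.7)^0.107 = (3.2415)^0.107 = 1.13410
Power-density ratio: P_B/P_A = (V_B/V_A)³ = (1.13410)³ = 1.45864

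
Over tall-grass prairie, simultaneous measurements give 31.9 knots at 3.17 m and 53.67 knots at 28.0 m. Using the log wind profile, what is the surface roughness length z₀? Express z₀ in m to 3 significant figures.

z₀ ≈ 0.130 m

Log law: V(z) ∝ ln(z/z₀). With r = V₁/V₂ = 31.9/53.67 = 0.59437,
r · ln(z₂/z₀) = ln(z₁/z₀) ⇒ ln z₀ = (ln z₁ − r·ln z₂)/(1 − r)
ln z₀ = (1.15373 − 0.59437×3.33220) / 0.40563 = -2.0384
z₀ = exp(-2.0384) = 0.1302 m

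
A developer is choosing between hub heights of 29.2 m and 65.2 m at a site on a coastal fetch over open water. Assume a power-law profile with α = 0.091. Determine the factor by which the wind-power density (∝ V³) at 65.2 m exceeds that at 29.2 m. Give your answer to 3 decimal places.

Speed ratio: V_B/V_A = (z_B/z_A)^α = (65.2/29.2)^0.091 = (2.2329)^0.091 = 1.07584
Power-density ratio: P_B/P_A = (V_B/V_A)³ = (1.07584)³ = 1.24520

1.245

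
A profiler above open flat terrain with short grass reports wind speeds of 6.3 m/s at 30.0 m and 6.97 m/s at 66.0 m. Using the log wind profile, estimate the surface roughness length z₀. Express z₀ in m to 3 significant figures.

Log law: V(z) ∝ ln(z/z₀). With r = V₁/V₂ = 6.3/6.97 = 0.90387,
r · ln(z₂/z₀) = ln(z₁/z₀) ⇒ ln z₀ = (ln z₁ − r·ln z₂)/(1 − r)
ln z₀ = (3.40120 − 0.90387×4.18965) / 0.09613 = -4.0127
z₀ = exp(-4.0127) = 0.01809 m

z₀ ≈ 0.0181 m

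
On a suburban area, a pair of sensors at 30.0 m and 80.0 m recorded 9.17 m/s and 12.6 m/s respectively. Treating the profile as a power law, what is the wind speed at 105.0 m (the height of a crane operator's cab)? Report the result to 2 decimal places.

13.76 m/s

First find α: α = ln(V₂/V₁)/ln(z₂/z₁) = ln(12.6/9.17)/ln(80.0/30.0) = 0.31776/0.98083 = 0.3240
Extrapolate from 80.0 m to 105.0 m: V₃ = 12.6 × (105.0/80.0)^0.3240 = 12.6 × 1.0921 = 13.7604 m/s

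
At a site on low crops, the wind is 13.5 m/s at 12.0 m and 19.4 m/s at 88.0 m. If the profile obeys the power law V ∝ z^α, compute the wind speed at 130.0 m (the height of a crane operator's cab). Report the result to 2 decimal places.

First find α: α = ln(V₂/V₁)/ln(z₂/z₁) = ln(19.4/13.5)/ln(88.0/12.0) = 0.36258/1.99243 = 0.1820
Extrapolate from 88.0 m to 130.0 m: V₃ = 19.4 × (130.0/88.0)^0.1820 = 19.4 × 1.0736 = 20.8276 m/s

20.83 m/s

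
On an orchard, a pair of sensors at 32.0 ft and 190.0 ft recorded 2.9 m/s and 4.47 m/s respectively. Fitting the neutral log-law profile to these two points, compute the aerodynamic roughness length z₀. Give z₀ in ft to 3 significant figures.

z₀ ≈ 1.19 ft

Log law: V(z) ∝ ln(z/z₀). With r = V₁/V₂ = 2.9/4.47 = 0.64877,
r · ln(z₂/z₀) = ln(z₁/z₀) ⇒ ln z₀ = (ln z₁ − r·ln z₂)/(1 − r)
ln z₀ = (3.46574 − 0.64877×5.24702) / 0.35123 = 0.1755
z₀ = exp(0.1755) = 1.192 ft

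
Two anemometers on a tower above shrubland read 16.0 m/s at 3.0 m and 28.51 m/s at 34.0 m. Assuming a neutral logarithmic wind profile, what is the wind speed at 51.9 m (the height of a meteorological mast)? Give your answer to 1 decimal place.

Log law: V ∝ ln(z/z₀). From the pair, with r = V₁/V₂ = 0.56121,
ln z₀ = (ln z₁ − r·ln z₂)/(1 − r) = (1.0986 − 0.56121×3.5264)/0.43879 = -2.0064 → z₀ = 0.1345 m
V₃ = V₁ · ln(z₃/z₀)/ln(z₁/z₀) = 16.0 × 5.9557/3.1050 = 30.6895 m/s

30.7 m/s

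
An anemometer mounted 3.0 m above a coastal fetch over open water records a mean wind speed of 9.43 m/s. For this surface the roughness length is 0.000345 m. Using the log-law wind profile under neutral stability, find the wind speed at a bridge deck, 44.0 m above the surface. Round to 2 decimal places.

Log law: V(z) ∝ ln(z/z₀), so V₂/V₁ = ln(z₂/z₀) / ln(z₁/z₀).
ln(44.0/0.000345) = 11.7562, ln(3.0/0.000345) = 9.0706
V₂ = 9.43 × 11.7562/9.0706 = 9.43 × 1.2961 = 12.2220 m/s

12.22 m/s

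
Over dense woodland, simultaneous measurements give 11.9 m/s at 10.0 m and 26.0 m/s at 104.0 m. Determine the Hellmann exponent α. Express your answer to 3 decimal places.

Power law: V₂/V₁ = (z₂/z₁)^α ⇒ α = ln(V₂/V₁) / ln(z₂/z₁)
α = ln(26.0/11.9) / ln(104.0/10.0) = ln(2.1849) / ln(10.4000)
  = 0.78156 / 2.34181 = 0.33374

α ≈ 0.334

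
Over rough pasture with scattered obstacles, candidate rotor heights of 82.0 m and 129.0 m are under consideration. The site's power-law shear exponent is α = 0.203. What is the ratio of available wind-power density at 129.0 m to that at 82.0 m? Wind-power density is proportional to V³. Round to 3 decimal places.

Speed ratio: V_B/V_A = (z_B/z_A)^α = (129.0/82.0)^0.203 = (1.5732)^0.203 = 1.09634
Power-density ratio: P_B/P_A = (V_B/V_A)³ = (1.09634)³ = 1.31776

1.318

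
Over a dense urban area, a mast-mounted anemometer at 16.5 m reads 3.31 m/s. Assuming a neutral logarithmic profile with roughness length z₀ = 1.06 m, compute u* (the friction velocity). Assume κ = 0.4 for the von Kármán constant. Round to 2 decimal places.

u* ≈ 0.48 m/s

Log law: V(z) = (u*/κ) · ln(z/z₀) ⇒ u* = κ · V / ln(z/z₀)
u* = 0.4 × 3.31 / ln(16.5/1.06) = 0.4 × 3.31 / 2.7451
   = 1.3240 / 2.7451 = 0.4823 m/s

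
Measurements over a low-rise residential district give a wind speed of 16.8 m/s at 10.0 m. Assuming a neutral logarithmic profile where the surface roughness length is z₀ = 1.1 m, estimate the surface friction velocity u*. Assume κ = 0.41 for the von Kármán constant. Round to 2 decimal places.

Log law: V(z) = (u*/κ) · ln(z/z₀) ⇒ u* = κ · V / ln(z/z₀)
u* = 0.41 × 16.8 / ln(10.0/1.1) = 0.41 × 16.8 / 2.2073
   = 6.8880 / 2.2073 = 3.1206 m/s

u* ≈ 3.12 m/s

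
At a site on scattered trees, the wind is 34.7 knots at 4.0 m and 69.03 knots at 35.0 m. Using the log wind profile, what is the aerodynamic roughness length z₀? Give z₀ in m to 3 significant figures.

z₀ ≈ 0.447 m

Log law: V(z) ∝ ln(z/z₀). With r = V₁/V₂ = 34.7/69.03 = 0.50268,
r · ln(z₂/z₀) = ln(z₁/z₀) ⇒ ln z₀ = (ln z₁ − r·ln z₂)/(1 − r)
ln z₀ = (1.38629 − 0.50268×3.55535) / 0.49732 = -0.8061
z₀ = exp(-0.8061) = 0.4466 m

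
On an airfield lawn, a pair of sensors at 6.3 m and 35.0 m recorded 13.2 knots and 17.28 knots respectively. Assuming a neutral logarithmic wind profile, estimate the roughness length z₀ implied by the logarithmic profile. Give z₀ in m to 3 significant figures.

z₀ ≈ 0.0245 m

Log law: V(z) ∝ ln(z/z₀). With r = V₁/V₂ = 13.2/17.28 = 0.76389,
r · ln(z₂/z₀) = ln(z₁/z₀) ⇒ ln z₀ = (ln z₁ − r·ln z₂)/(1 − r)
ln z₀ = (1.84055 − 0.76389×3.55535) / 0.23611 = -3.7073
z₀ = exp(-3.7073) = 0.02454 m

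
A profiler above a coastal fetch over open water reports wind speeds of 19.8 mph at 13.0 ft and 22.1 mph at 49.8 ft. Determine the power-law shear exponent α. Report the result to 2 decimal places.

Power law: V₂/V₁ = (z₂/z₁)^α ⇒ α = ln(V₂/V₁) / ln(z₂/z₁)
α = ln(22.1/19.8) / ln(49.8/13.0) = ln(1.1162) / ln(3.8308)
  = 0.10990 / 1.34307 = 0.08182

α ≈ 0.08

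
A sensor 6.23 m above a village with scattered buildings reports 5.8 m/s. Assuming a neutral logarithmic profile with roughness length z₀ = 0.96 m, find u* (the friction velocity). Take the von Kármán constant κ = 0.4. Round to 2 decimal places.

Log law: V(z) = (u*/κ) · ln(z/z₀) ⇒ u* = κ · V / ln(z/z₀)
u* = 0.4 × 5.8 / ln(6.23/0.96) = 0.4 × 5.8 / 1.8702
   = 2.3200 / 1.8702 = 1.2405 m/s

u* ≈ 1.24 m/s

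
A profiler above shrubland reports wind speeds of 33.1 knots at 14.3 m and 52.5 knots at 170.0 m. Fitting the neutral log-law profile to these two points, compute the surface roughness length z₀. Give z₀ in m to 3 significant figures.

Log law: V(z) ∝ ln(z/z₀). With r = V₁/V₂ = 33.1/52.5 = 0.63048,
r · ln(z₂/z₀) = ln(z₁/z₀) ⇒ ln z₀ = (ln z₁ − r·ln z₂)/(1 − r)
ln z₀ = (2.66026 − 0.63048×5.13580) / 0.36952 = -1.5635
z₀ = exp(-1.5635) = 0.2094 m

z₀ ≈ 0.209 m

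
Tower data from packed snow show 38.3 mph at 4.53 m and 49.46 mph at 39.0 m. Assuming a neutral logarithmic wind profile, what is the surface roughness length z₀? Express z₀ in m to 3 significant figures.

z₀ ≈ 0.00280 m

Log law: V(z) ∝ ln(z/z₀). With r = V₁/V₂ = 38.3/49.46 = 0.77436,
r · ln(z₂/z₀) = ln(z₁/z₀) ⇒ ln z₀ = (ln z₁ − r·ln z₂)/(1 − r)
ln z₀ = (1.51072 − 0.77436×3.66356) / 0.22564 = -5.8776
z₀ = exp(-5.8776) = 0.002801 m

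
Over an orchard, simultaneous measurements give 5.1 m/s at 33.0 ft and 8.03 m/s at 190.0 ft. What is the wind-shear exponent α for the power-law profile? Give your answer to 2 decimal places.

Power law: V₂/V₁ = (z₂/z₁)^α ⇒ α = ln(V₂/V₁) / ln(z₂/z₁)
α = ln(8.03/5.1) / ln(190.0/33.0) = ln(1.5745) / ln(5.7576)
  = 0.45394 / 1.75052 = 0.25932

α ≈ 0.26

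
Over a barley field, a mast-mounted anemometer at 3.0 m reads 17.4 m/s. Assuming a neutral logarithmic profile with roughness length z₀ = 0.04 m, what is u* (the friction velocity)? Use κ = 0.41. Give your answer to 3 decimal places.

Log law: V(z) = (u*/κ) · ln(z/z₀) ⇒ u* = κ · V / ln(z/z₀)
u* = 0.41 × 17.4 / ln(3.0/0.04) = 0.41 × 17.4 / 4.3175
   = 7.1340 / 4.3175 = 1.6523 m/s

u* ≈ 1.652 m/s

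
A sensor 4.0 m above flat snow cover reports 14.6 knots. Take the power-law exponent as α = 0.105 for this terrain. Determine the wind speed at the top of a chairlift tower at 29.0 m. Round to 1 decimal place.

18.0 knots

Power-law profile: V₂ = V₁ · (z₂/z₁)^α
V₂ = 14.6 × (29.0/4.0)^0.105 = 14.6 × (7.2500)^0.105
    = 14.6 × 1.2312 = 17.9758 knots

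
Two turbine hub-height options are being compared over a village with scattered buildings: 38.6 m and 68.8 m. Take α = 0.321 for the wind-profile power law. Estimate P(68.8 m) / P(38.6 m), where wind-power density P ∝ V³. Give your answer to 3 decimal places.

1.745

Speed ratio: V_B/V_A = (z_B/z_A)^α = (68.8/38.6)^0.321 = (1.7824)^0.321 = 1.20385
Power-density ratio: P_B/P_A = (V_B/V_A)³ = (1.20385)³ = 1.74467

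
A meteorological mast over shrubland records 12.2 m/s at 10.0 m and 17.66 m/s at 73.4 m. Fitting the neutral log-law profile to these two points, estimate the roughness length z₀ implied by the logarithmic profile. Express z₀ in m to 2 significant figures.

z₀ ≈ 0.12 m

Log law: V(z) ∝ ln(z/z₀). With r = V₁/V₂ = 12.2/17.66 = 0.69083,
r · ln(z₂/z₀) = ln(z₁/z₀) ⇒ ln z₀ = (ln z₁ − r·ln z₂)/(1 − r)
ln z₀ = (2.30259 − 0.69083×4.29592) / 0.30917 = -2.1514
z₀ = exp(-2.1514) = 0.1163 m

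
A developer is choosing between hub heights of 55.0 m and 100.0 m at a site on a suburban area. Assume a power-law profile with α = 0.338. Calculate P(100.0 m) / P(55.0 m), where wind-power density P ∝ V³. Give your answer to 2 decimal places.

Speed ratio: V_B/V_A = (z_B/z_A)^α = (100.0/55.0)^0.338 = (1.8182)^0.338 = 1.22393
Power-density ratio: P_B/P_A = (V_B/V_A)³ = (1.22393)³ = 1.83346

1.83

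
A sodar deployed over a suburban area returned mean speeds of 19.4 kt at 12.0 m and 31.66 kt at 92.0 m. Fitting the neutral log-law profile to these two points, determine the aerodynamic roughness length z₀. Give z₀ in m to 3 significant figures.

z₀ ≈ 0.478 m

Log law: V(z) ∝ ln(z/z₀). With r = V₁/V₂ = 19.4/31.66 = 0.61276,
r · ln(z₂/z₀) = ln(z₁/z₀) ⇒ ln z₀ = (ln z₁ − r·ln z₂)/(1 − r)
ln z₀ = (2.48491 − 0.61276×4.52179) / 0.38724 = -0.7382
z₀ = exp(-0.7382) = 0.4780 m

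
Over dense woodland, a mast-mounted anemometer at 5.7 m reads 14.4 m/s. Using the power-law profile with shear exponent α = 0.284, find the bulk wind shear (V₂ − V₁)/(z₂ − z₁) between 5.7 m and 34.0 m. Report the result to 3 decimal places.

0.336 m/s/m

Power law: V₂ = V₁ · (z₂/z₁)^α = 14.4 × (5.9649)^0.284 = 23.9130 m/s
ΔV/Δz = (23.9130 − 14.4)/(34.0 − 5.7) = 9.5130/28.3000 = 0.33615 m/s/m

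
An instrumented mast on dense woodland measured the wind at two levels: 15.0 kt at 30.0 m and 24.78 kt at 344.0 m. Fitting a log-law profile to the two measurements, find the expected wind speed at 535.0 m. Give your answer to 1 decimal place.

26.6 kt

Log law: V ∝ ln(z/z₀). From the pair, with r = V₁/V₂ = 0.60533,
ln z₀ = (ln z₁ − r·ln z₂)/(1 − r) = (3.4012 − 0.60533×5.8406)/0.39467 = -0.3403 → z₀ = 0.7116 m
V₃ = V₁ · ln(z₃/z₀)/ln(z₁/z₀) = 15.0 × 6.6225/3.7415 = 26.5505 kt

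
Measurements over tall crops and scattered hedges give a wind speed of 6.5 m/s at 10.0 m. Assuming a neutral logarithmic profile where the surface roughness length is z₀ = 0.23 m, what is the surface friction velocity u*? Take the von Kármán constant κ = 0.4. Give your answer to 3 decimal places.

u* ≈ 0.689 m/s

Log law: V(z) = (u*/κ) · ln(z/z₀) ⇒ u* = κ · V / ln(z/z₀)
u* = 0.4 × 6.5 / ln(10.0/0.23) = 0.4 × 6.5 / 3.7723
   = 2.6000 / 3.7723 = 0.6892 m/s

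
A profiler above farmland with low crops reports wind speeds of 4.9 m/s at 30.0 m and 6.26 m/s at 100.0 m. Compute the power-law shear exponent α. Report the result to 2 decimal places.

α ≈ 0.20

Power law: V₂/V₁ = (z₂/z₁)^α ⇒ α = ln(V₂/V₁) / ln(z₂/z₁)
α = ln(6.26/4.9) / ln(100.0/30.0) = ln(1.2776) / ln(3.3333)
  = 0.24494 / 1.20397 = 0.20345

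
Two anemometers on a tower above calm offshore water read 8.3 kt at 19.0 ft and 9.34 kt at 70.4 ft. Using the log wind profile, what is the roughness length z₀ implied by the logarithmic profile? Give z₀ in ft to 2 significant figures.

Log law: V(z) ∝ ln(z/z₀). With r = V₁/V₂ = 8.3/9.34 = 0.88865,
r · ln(z₂/z₀) = ln(z₁/z₀) ⇒ ln z₀ = (ln z₁ − r·ln z₂)/(1 − r)
ln z₀ = (2.94444 − 0.88865×4.25419) / 0.11135 = -7.5084
z₀ = exp(-7.5084) = 0.0005485 ft

z₀ ≈ 0.00055 ft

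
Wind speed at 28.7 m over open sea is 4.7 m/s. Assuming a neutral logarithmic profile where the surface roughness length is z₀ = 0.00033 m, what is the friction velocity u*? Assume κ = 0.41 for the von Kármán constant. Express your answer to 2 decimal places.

Log law: V(z) = (u*/κ) · ln(z/z₀) ⇒ u* = κ · V / ln(z/z₀)
u* = 0.41 × 4.7 / ln(28.7/0.00033) = 0.41 × 4.7 / 11.3733
   = 1.9270 / 11.3733 = 0.1694 m/s

u* ≈ 0.17 m/s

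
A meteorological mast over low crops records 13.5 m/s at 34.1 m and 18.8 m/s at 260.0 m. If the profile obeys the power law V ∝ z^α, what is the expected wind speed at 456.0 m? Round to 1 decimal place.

20.6 m/s

First find α: α = ln(V₂/V₁)/ln(z₂/z₁) = ln(18.8/13.5)/ln(260.0/34.1) = 0.33117/2.03138 = 0.1630
Extrapolate from 260.0 m to 456.0 m: V₃ = 18.8 × (456.0/260.0)^0.1630 = 18.8 × 1.0959 = 20.6032 m/s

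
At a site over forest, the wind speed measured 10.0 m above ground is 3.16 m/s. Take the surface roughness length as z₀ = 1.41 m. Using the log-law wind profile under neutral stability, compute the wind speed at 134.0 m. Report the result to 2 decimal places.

7.35 m/s

Log law: V(z) ∝ ln(z/z₀), so V₂/V₁ = ln(z₂/z₀) / ln(z₁/z₀).
ln(134.0/1.41) = 4.5543, ln(10.0/1.41) = 1.9590
V₂ = 3.16 × 4.5543/1.9590 = 3.16 × 2.3248 = 7.3463 m/s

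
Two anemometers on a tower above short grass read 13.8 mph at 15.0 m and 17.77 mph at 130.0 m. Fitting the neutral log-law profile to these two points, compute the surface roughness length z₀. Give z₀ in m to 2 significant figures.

Log law: V(z) ∝ ln(z/z₀). With r = V₁/V₂ = 13.8/17.77 = 0.77659,
r · ln(z₂/z₀) = ln(z₁/z₀) ⇒ ln z₀ = (ln z₁ − r·ln z₂)/(1 − r)
ln z₀ = (2.70805 − 0.77659×4.86753) / 0.22341 = -4.7985
z₀ = exp(-4.7985) = 0.008242 m

z₀ ≈ 0.0082 m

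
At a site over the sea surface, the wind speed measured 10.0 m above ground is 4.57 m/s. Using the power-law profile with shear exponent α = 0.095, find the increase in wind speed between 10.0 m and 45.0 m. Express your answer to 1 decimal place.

0.7 m/s

Power law: V₂ = V₁ · (z₂/z₁)^α = 4.57 × (4.5000)^0.095 = 5.2720 m/s
ΔV = 5.2720 − 4.57 = 0.7020 m/s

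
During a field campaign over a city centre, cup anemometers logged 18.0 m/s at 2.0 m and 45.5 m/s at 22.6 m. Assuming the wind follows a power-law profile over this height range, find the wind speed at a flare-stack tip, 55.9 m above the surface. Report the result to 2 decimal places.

First find α: α = ln(V₂/V₁)/ln(z₂/z₁) = ln(45.5/18.0)/ln(22.6/2.0) = 0.92734/2.42480 = 0.3824
Extrapolate from 22.6 m to 55.9 m: V₃ = 45.5 × (55.9/22.6)^0.3824 = 45.5 × 1.4139 = 64.3319 m/s

64.33 m/s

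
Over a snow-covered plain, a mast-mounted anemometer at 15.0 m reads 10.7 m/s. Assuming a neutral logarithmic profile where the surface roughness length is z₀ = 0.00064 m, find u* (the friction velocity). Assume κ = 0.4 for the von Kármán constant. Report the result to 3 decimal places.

u* ≈ 0.425 m/s

Log law: V(z) = (u*/κ) · ln(z/z₀) ⇒ u* = κ · V / ln(z/z₀)
u* = 0.4 × 10.7 / ln(15.0/0.00064) = 0.4 × 10.7 / 10.0621
   = 4.2800 / 10.0621 = 0.4254 m/s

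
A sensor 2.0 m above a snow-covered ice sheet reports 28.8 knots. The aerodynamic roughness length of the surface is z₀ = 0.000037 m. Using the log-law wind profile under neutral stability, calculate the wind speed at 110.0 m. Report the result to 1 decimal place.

39.4 knots

Log law: V(z) ∝ ln(z/z₀), so V₂/V₁ = ln(z₂/z₀) / ln(z₁/z₀).
ln(110.0/0.000037) = 14.9051, ln(2.0/0.000037) = 10.8977
V₂ = 28.8 × 14.9051/10.8977 = 28.8 × 1.3677 = 39.3904 knots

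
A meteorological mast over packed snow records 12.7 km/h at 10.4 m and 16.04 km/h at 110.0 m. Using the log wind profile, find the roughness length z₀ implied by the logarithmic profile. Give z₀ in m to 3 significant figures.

z₀ ≈ 0.00132 m

Log law: V(z) ∝ ln(z/z₀). With r = V₁/V₂ = 12.7/16.04 = 0.79177,
r · ln(z₂/z₀) = ln(z₁/z₀) ⇒ ln z₀ = (ln z₁ − r·ln z₂)/(1 − r)
ln z₀ = (2.34181 − 0.79177×4.70048) / 0.20823 = -6.6268
z₀ = exp(-6.6268) = 0.001324 m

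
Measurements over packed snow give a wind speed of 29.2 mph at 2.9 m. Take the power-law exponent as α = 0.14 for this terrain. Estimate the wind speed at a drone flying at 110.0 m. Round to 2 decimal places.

Power-law profile: V₂ = V₁ · (z₂/z₁)^α
V₂ = 29.2 × (110.0/2.9)^0.14 = 29.2 × (37.9310)^0.14
    = 29.2 × 1.6636 = 48.5783 mph

48.58 mph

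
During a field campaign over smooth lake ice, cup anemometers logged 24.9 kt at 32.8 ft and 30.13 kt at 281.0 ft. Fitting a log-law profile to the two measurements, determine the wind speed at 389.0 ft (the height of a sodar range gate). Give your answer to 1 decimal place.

30.9 kt

Log law: V ∝ ln(z/z₀). From the pair, with r = V₁/V₂ = 0.82642,
ln z₀ = (ln z₁ − r·ln z₂)/(1 − r) = (3.4904 − 0.82642×5.6384)/0.17358 = -6.7358 → z₀ = 0.001188 ft
V₃ = V₁ · ln(z₃/z₀)/ln(z₁/z₀) = 24.9 × 12.6994/10.2263 = 30.9219 kt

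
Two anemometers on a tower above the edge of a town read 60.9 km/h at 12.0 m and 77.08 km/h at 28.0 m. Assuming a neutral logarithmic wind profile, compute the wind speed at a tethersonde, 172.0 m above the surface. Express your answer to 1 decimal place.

111.7 km/h

Log law: V ∝ ln(z/z₀). From the pair, with r = V₁/V₂ = 0.79009,
ln z₀ = (ln z₁ − r·ln z₂)/(1 − r) = (2.4849 − 0.79009×3.3322)/0.20991 = -0.7042 → z₀ = 0.4945 m
V₃ = V₁ · ln(z₃/z₀)/ln(z₁/z₀) = 60.9 × 5.8517/3.1891 = 111.7448 km/h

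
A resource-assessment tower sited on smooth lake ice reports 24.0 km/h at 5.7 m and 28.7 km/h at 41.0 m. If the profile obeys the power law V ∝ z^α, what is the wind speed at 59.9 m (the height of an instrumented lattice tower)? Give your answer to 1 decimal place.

First find α: α = ln(V₂/V₁)/ln(z₂/z₁) = ln(28.7/24.0)/ln(41.0/5.7) = 0.17884/1.97311 = 0.0906
Extrapolate from 41.0 m to 59.9 m: V₃ = 28.7 × (59.9/41.0)^0.0906 = 28.7 × 1.0350 = 29.7033 km/h

29.7 km/h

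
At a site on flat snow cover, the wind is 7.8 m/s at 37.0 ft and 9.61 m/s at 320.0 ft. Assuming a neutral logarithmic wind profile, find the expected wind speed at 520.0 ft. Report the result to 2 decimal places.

Log law: V ∝ ln(z/z₀). From the pair, with r = V₁/V₂ = 0.81165,
ln z₀ = (ln z₁ − r·ln z₂)/(1 − r) = (3.6109 − 0.81165×5.7683)/0.18835 = -5.6862 → z₀ = 0.003393 ft
V₃ = V₁ · ln(z₃/z₀)/ln(z₁/z₀) = 7.8 × 11.9400/9.2971 = 10.0173 m/s

10.02 m/s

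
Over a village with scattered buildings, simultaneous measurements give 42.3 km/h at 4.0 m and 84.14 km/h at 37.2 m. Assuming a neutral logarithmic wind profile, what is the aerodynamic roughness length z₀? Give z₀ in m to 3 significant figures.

z₀ ≈ 0.420 m

Log law: V(z) ∝ ln(z/z₀). With r = V₁/V₂ = 42.3/84.14 = 0.50273,
r · ln(z₂/z₀) = ln(z₁/z₀) ⇒ ln z₀ = (ln z₁ − r·ln z₂)/(1 − r)
ln z₀ = (1.38629 − 0.50273×3.61631) / 0.49727 = -0.8682
z₀ = exp(-0.8682) = 0.4197 m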